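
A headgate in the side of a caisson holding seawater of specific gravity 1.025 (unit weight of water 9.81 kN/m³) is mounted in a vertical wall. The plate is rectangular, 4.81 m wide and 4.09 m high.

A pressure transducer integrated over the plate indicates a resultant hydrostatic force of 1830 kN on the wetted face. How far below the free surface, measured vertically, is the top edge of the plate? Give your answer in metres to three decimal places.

d_top ≈ 7.206 m

γ = 1.025 × 9.81 = 10.05525 kN/m³.
A = 4.81 × 4.09 = 19.6729 m².
From F = γ·h_c·A, the centroid depth is h_c = 1830/(10.05525 × 19.6729) = 9.25102 m.
The centroid lies 4.09/2 = 2.045 m below the top edge, so the top edge sits at h_top = 9.25102 − 2.045 = 7.20602 m below the surface.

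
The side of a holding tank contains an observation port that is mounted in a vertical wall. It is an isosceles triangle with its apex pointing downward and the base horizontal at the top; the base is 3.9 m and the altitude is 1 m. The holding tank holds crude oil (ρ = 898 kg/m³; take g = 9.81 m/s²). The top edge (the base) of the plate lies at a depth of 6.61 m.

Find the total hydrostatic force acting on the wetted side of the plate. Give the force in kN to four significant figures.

γ = ρg = 898 × 9.81 / 1000 = 8.80938 kN/m³.
With the apex down, the centroid sits h/3 = 1/3 = 0.333333 m below the base (the top edge), so the centroid depth is h_c = 6.61 + 0.333333 = 6.94333 m.
A = ½ × 3.9 × 1 = 1.95 m².
Resultant F = γ·h_c·A = 8.80938 × 6.94333 × 1.95 = 119.275 kN.

F ≈ 119.3 kN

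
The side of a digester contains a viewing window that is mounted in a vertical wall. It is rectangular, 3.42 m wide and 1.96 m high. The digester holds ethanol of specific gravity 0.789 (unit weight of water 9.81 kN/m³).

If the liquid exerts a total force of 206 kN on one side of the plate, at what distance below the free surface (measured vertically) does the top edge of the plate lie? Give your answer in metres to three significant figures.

γ = 0.789 × 9.81 = 7.74009 kN/m³.
A = 3.42 × 1.96 = 6.7032 m².
From F = γ·h_c·A, the centroid depth is h_c = 206/(7.74009 × 6.7032) = 3.97044 m.
The centroid lies 1.96/2 = 0.98 m below the top edge, so the top edge sits at h_top = 3.97044 − 0.98 = 2.99044 m below the surface.

d_top ≈ 2.99 m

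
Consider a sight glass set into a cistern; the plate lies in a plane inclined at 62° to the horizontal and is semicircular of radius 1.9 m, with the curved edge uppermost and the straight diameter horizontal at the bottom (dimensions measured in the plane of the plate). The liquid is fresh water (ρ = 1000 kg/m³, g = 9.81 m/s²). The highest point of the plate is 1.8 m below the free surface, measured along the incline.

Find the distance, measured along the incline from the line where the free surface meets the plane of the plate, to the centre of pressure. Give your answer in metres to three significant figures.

y_p = 2.98 m

γ = ρg = 1000 × 9.81 = 9810 N/m³ = 9.81 kN/m³.
Let θ = 62° be the plate's angle to the horizontal; measure y along the incline from where the plane meets the free surface. Vertical depth h = y·sinθ with sinθ = 0.882948.
The centroid lies 4r/(3π) = 0.806385 m above the diameter, so r − 4r/(3π) = 1.9 − 0.806385 = 1.09361 m below the topmost point, so y_c = 1.8 + 1.09361 = 2.89361 m and h_c = 2.89361 × 0.882948 = 2.55491 m.
A = πr²/2 = π × 1.9²/2 = 5.67057 m².
Resultant F = γ·h_c·A = 9.81 × 2.55491 × 5.67057 = 142.125 kN.
I_c = (π/8 − 8/(9π))·r⁴ = 0.109757 × 1.9⁴ = 1.43036 m⁴.
Centre of pressure: y_p = y_c + I_c/(y_c·A) = 2.89361 + 1.43036/(2.89361 × 5.67057) = 2.89361 + 0.0871723 = 2.98078 m along the plane.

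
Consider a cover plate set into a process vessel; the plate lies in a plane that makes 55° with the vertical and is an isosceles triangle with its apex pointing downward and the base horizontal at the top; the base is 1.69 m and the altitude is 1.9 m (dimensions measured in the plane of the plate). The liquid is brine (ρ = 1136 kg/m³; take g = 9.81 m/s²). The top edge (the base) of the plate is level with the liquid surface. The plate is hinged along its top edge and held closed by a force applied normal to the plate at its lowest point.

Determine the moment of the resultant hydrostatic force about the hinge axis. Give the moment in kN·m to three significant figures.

γ = ρg = 1136 × 9.81 / 1000 = 11.14416 kN/m³.
The plate makes 55° with the vertical, i.e. θ = 90° − 55° = 35° to the horizontal. Measuring y along the incline from the free-surface line, vertical depth h = y·sinθ with sinθ = 0.573576.
With the apex down, the centroid sits h/3 = 1.9/3 = 0.633333 m below the base (the top edge), so y_c = 0.633333 m and h_c = 0.633333 × 0.573576 = 0.363265 m.
A = ½ × 1.69 × 1.9 = 1.6055 m².
Resultant F = γ·h_c·A = 11.14416 × 0.363265 × 1.6055 = 6.49952 kN.
I_c = b·h³/36 = 1.69 × 1.9³/36 = 0.321992 m⁴.
Centre of pressure: y_p = y_c + I_c/(y_c·A) = 0.633333 + 0.321992/(0.633333 × 1.6055) = 0.633333 + 0.316667 = 0.95 m along the plane.
The resultant acts 0.633333 + 0.316667 = 0.95 m (along the plate) below the hinge at the top edge, so the moment about the hinge is M = F × 0.95 = 6.49952 × 0.95 = 6.17454 kN·m.

M ≈ 6.17 kN·m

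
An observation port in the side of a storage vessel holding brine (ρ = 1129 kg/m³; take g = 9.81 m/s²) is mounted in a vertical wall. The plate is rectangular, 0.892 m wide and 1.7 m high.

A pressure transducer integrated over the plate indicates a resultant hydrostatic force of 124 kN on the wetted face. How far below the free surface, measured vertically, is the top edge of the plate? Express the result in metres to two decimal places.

γ = ρg = 1129 × 9.81 / 1000 = 11.07549 kN/m³.
A = 0.892 × 1.7 = 1.5164 m².
From F = γ·h_c·A, the centroid depth is h_c = 124/(11.07549 × 1.5164) = 7.38321 m.
The centroid lies 1.7/2 = 0.85 m below the top edge, so the top edge sits at h_top = 7.38321 − 0.85 = 6.53321 m below the surface.

d_top ≈ 6.53 m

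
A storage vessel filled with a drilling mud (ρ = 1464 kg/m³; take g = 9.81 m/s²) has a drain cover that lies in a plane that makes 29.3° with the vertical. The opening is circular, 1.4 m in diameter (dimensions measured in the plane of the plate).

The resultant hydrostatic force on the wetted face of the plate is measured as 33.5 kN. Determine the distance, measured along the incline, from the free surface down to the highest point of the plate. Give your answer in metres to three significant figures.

y_top ≈ 1.04 m

γ = ρg = 1464 × 9.81 / 1000 = 14.36184 kN/m³.
A = π(0.7)² = 1.53938 m².
From F = γ·h_c·A, the centroid depth is h_c = 33.5/(14.36184 × 1.53938) = 1.51527 m.
The plate makes 29.3° with the vertical, i.e. θ = 90° − 29.3° = 60.7° to the horizontal. Measuring y along the incline from the free-surface line, vertical depth h = y·sinθ with sinθ = 0.872069.
Along the incline, y_c = h_c/sinθ = 1.51527/0.872069 = 1.73756 m.
The centroid is at the centre, 0.7 m below the top of the plate, so the highest point sits at y_top = 1.73756 − 0.7 = 1.03756 m along the incline.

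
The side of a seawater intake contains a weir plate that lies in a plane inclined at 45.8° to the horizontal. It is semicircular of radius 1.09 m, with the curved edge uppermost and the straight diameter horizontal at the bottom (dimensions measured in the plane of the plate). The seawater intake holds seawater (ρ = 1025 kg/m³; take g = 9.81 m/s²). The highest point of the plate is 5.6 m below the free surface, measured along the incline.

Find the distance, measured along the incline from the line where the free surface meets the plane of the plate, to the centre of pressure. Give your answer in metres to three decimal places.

γ = ρg = 1025 × 9.81 / 1000 = 10.05525 kN/m³.
Let θ = 45.8° be the plate's angle to the horizontal; measure y along the incline from where the plane meets the free surface. Vertical depth h = y·sinθ with sinθ = 0.716911.
The centroid lies 4r/(3π) = 0.46261 m above the diameter, so r − 4r/(3π) = 1.09 − 0.46261 = 0.62739 m below the topmost point, so y_c = 5.6 + 0.62739 = 6.22739 m and h_c = 6.22739 × 0.716911 = 4.46448 m.
A = πr²/2 = π × 1.09²/2 = 1.86626 m².
Resultant F = γ·h_c·A = 10.05525 × 4.46448 × 1.86626 = 83.7791 kN.
I_c = (π/8 − 8/(9π))·r⁴ = 0.109757 × 1.09⁴ = 0.154931 m⁴.
Centre of pressure: y_p = y_c + I_c/(y_c·A) = 6.22739 + 0.154931/(6.22739 × 1.86626) = 6.22739 + 0.0133309 = 6.24072 m along the plane.

y_p = 6.241 m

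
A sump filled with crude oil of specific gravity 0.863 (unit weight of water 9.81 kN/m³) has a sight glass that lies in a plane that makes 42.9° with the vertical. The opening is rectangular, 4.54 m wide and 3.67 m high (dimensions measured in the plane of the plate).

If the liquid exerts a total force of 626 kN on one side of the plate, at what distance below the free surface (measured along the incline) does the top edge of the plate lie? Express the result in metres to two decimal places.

γ = 0.863 × 9.81 = 8.46603 kN/m³.
A = 4.54 × 3.67 = 16.6618 m².
From F = γ·h_c·A, the centroid depth is h_c = 626/(8.46603 × 16.6618) = 4.43785 m.
The plate makes 42.9° with the vertical, i.e. θ = 90° − 42.9° = 47.1° to the horizontal. Measuring y along the incline from the free-surface line, vertical depth h = y·sinθ with sinθ = 0.732543.
Along the incline, y_c = h_c/sinθ = 4.43785/0.732543 = 6.05814 m.
The centroid lies 3.67/2 = 1.835 m below the top edge, so the top edge sits at y_top = 6.05814 − 1.835 = 4.22314 m along the incline.

y_top ≈ 4.22 m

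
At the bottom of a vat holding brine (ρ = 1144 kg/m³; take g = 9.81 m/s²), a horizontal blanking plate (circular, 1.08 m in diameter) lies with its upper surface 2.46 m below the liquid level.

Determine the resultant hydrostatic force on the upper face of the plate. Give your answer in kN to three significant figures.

F ≈ 25.3 kN

γ = ρg = 1144 × 9.81 / 1000 = 11.22264 kN/m³.
The plate is horizontal, so pressure is uniform at p = γ·h = 11.22264 × 2.46 = 27.6077 kN/m².
A = π(0.54)² = 0.916088 m².
F = p·A = 27.6077 × 0.916088 = 25.2911 kN.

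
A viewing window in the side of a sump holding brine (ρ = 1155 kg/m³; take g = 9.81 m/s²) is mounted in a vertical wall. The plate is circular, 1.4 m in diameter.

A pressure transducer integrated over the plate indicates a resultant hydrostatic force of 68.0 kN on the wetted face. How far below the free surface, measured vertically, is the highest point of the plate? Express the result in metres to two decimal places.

γ = ρg = 1155 × 9.81 / 1000 = 11.33055 kN/m³.
A = π(0.7)² = 1.53938 m².
From F = γ·h_c·A, the centroid depth is h_c = 68.0/(11.33055 × 1.53938) = 3.89863 m.
The centroid is at the centre, 0.7 m below the top of the plate, so the highest point sits at h_top = 3.89863 − 0.7 = 3.19863 m below the surface.

d_top ≈ 3.20 m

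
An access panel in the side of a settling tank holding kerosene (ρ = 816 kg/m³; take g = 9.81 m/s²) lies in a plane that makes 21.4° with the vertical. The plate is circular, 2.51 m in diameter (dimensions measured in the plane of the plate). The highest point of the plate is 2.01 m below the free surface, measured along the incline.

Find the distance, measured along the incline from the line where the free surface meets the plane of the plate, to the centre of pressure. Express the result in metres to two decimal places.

y_p = 3.39 m

γ = ρg = 816 × 9.81 / 1000 = 8.00496 kN/m³.
The plate makes 21.4° with the vertical, i.e. θ = 90° − 21.4° = 68.6° to the horizontal. Measuring y along the incline from the free-surface line, vertical depth h = y·sinθ with sinθ = 0.931056.
The centroid is at the centre, 1.255 m below the top of the plate, so y_c = 2.01 + 1.255 = 3.265 m and h_c = 3.265 × 0.931056 = 3.0399 m.
A = π(1.255)² = 4.94809 m².
Resultant F = γ·h_c·A = 8.00496 × 3.0399 × 4.94809 = 120.408 kN.
I_c = πr⁴/4 = π × 1.255⁴/4 = 1.94834 m⁴.
Centre of pressure: y_p = y_c + I_c/(y_c·A) = 3.265 + 1.94834/(3.265 × 4.94809) = 3.265 + 0.120599 = 3.3856 m along the plane.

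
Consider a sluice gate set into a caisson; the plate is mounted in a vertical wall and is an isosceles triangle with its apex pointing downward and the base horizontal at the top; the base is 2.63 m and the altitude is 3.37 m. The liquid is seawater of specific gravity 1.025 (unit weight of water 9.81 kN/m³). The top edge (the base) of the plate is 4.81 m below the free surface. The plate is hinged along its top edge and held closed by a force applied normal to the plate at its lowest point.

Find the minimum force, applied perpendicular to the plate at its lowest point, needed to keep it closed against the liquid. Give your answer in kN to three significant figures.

γ = 1.025 × 9.81 = 10.05525 kN/m³.
With the apex down, the centroid sits h/3 = 3.37/3 = 1.12333 m below the base (the top edge), so the centroid depth is h_c = 4.81 + 1.12333 = 5.93333 m.
A = ½ × 2.63 × 3.37 = 4.43155 m².
Resultant F = γ·h_c·A = 10.05525 × 5.93333 × 4.43155 = 264.391 kN.
I_c = b·h³/36 = 2.63 × 3.37³/36 = 2.79604 m⁴.
Centre of pressure: y_p = y_c + I_c/(y_c·A) = 5.93333 + 2.79604/(5.93333 × 4.43155) = 5.93333 + 0.106338 = 6.03967 m along the plane.
The resultant acts 1.12333 + 0.106338 = 1.22967 m (along the plate) below the hinge at the top edge, so the moment about the hinge is M = F × 1.22967 = 264.391 × 1.22967 = 325.114 kN·m.
A normal force at the bottom, 3.37 m from the hinge, must supply this moment: P = 325.114/3.37 = 96.473 kN.

P ≈ 96.5 kN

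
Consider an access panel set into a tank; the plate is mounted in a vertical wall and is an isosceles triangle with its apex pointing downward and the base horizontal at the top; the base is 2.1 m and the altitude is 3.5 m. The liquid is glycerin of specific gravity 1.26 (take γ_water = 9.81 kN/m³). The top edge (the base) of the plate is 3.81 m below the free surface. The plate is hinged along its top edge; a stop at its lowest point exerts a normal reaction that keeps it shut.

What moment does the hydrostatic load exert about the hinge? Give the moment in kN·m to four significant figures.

γ = 1.26 × 9.81 = 12.3606 kN/m³.
With the apex down, the centroid sits h/3 = 3.5/3 = 1.16667 m below the base (the top edge), so the centroid depth is h_c = 3.81 + 1.16667 = 4.97667 m.
A = ½ × 2.1 × 3.5 = 3.675 m².
Resultant F = γ·h_c·A = 12.3606 × 4.97667 × 3.675 = 226.066 kN.
I_c = b·h³/36 = 2.1 × 3.5³/36 = 2.50104 m⁴.
Centre of pressure: y_p = y_c + I_c/(y_c·A) = 4.97667 + 2.50104/(4.97667 × 3.675) = 4.97667 + 0.136749 = 5.11342 m along the plane.
The resultant acts 1.16667 + 0.136749 = 1.30342 m (along the plate) below the hinge at the top edge, so the moment about the hinge is M = F × 1.30342 = 226.066 × 1.30342 = 294.659 kN·m.

M ≈ 294.7 kN·m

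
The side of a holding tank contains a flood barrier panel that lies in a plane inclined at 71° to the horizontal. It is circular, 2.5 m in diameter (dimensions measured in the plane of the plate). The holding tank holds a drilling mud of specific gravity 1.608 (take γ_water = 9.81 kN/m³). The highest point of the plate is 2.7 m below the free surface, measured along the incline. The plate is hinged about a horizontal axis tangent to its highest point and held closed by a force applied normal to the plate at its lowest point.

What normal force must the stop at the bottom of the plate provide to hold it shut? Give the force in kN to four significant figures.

P ≈ 156.0 kN

γ = 1.608 × 9.81 = 15.77448 kN/m³.
Let θ = 71° be the plate's angle to the horizontal; measure y along the incline from where the plane meets the free surface. Vertical depth h = y·sinθ with sinθ = 0.945519.
The centroid is at the centre, 1.25 m below the top of the plate, so y_c = 2.7 + 1.25 = 3.95 m and h_c = 3.95 × 0.945519 = 3.7348 m.
A = π(1.25)² = 4.90874 m².
Resultant F = γ·h_c·A = 15.77448 × 3.7348 × 4.90874 = 289.196 kN.
I_c = πr⁴/4 = π × 1.25⁴/4 = 1.91748 m⁴.
Centre of pressure: y_p = y_c + I_c/(y_c·A) = 3.95 + 1.91748/(3.95 × 4.90874) = 3.95 + 0.0988926 = 4.04889 m along the plane.
The resultant acts 1.25 + 0.0988926 = 1.34889 m (along the plate) below the hinge at the top edge, so the moment about the hinge is M = F × 1.34889 = 289.196 × 1.34889 = 390.094 kN·m.
A normal force at the bottom, 2.5 m from the hinge, must supply this moment: P = 390.094/2.5 = 156.038 kN.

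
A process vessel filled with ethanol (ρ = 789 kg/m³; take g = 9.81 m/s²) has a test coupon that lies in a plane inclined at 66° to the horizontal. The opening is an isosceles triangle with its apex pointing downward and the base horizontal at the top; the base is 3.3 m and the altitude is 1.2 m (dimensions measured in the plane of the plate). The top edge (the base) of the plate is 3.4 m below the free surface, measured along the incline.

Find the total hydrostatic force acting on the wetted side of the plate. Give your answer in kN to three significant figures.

F ≈ 53.2 kN

γ = ρg = 789 × 9.81 / 1000 = 7.74009 kN/m³.
Let θ = 66° be the plate's angle to the horizontal; measure y along the incline from where the plane meets the free surface. Vertical depth h = y·sinθ with sinθ = 0.913545.
With the apex down, the centroid sits h/3 = 1.2/3 = 0.4 m below the base (the top edge), so y_c = 3.4 + 0.4 = 3.8 m and h_c = 3.8 × 0.913545 = 3.47147 m.
A = ½ × 3.3 × 1.2 = 1.98 m².
Resultant F = γ·h_c·A = 7.74009 × 3.47147 × 1.98 = 53.2016 kN.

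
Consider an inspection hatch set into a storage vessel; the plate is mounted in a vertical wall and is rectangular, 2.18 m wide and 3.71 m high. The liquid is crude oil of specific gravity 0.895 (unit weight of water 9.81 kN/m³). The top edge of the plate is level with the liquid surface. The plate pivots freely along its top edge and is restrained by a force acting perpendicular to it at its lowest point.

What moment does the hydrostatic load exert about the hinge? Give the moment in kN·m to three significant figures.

M ≈ 326 kN·m

γ = 0.895 × 9.81 = 8.77995 kN/m³.
The centroid lies 3.71/2 = 1.855 m below the top edge, so the centroid depth is h_c = 1.855 m.
A = 2.18 × 3.71 = 8.0878 m².
Resultant F = γ·h_c·A = 8.77995 × 1.855 × 8.0878 = 131.724 kN.
I_c = b·h³/12 = 2.18 × 3.71³/12 = 9.27677 m⁴.
Centre of pressure: y_p = y_c + I_c/(y_c·A) = 1.855 + 9.27677/(1.855 × 8.0878) = 1.855 + 0.618333 = 2.47333 m along the plane.
The resultant acts 1.855 + 0.618333 = 2.47333 m (along the plate) below the hinge at the top edge, so the moment about the hinge is M = F × 2.47333 = 131.724 × 2.47333 = 325.797 kN·m.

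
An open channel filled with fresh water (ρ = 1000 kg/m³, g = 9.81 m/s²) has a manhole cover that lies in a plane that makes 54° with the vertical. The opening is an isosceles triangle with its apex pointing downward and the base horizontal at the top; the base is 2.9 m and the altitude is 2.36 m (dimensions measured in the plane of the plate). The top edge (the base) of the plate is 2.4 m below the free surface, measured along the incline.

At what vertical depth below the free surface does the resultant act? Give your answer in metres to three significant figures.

γ = ρg = 1000 × 9.81 = 9810 N/m³ = 9.81 kN/m³.
The plate makes 54° with the vertical, i.e. θ = 90° − 54° = 36° to the horizontal. Measuring y along the incline from the free-surface line, vertical depth h = y·sinθ with sinθ = 0.587785.
With the apex down, the centroid sits h/3 = 2.36/3 = 0.786667 m below the base (the top edge), so y_c = 2.4 + 0.786667 = 3.18667 m and h_c = 3.18667 × 0.587785 = 1.87308 m.
A = ½ × 2.9 × 2.36 = 3.422 m².
Resultant F = γ·h_c·A = 9.81 × 1.87308 × 3.422 = 62.879 kN.
I_c = b·h³/36 = 2.9 × 2.36³/36 = 1.05884 m⁴.
Centre of pressure: y_p = y_c + I_c/(y_c·A) = 3.18667 + 1.05884/(3.18667 × 3.422) = 3.18667 + 0.0970987 = 3.28377 m along the plane.
Vertically, h_p = y_p·sinθ = 3.28377 × 0.587785 = 1.93015 m.

h_p = 1.93 m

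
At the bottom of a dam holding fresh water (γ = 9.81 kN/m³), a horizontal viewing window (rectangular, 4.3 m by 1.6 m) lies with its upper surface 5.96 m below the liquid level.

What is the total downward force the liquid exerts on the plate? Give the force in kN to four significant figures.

F ≈ 402.3 kN

γ = 9.81 kN/m³.
The plate is horizontal, so pressure is uniform at p = γ·h = 9.81 × 5.96 = 58.4676 kN/m².
A = 4.3 × 1.6 = 6.88 m².
F = p·A = 58.4676 × 6.88 = 402.257 kN.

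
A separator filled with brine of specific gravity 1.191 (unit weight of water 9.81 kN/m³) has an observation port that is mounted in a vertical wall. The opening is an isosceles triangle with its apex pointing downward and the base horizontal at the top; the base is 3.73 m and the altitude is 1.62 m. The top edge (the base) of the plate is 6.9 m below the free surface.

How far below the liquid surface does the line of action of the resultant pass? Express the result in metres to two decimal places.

γ = 1.191 × 9.81 = 11.68371 kN/m³.
With the apex down, the centroid sits h/3 = 1.62/3 = 0.54 m below the base (the top edge), so the centroid depth is h_c = 6.9 + 0.54 = 7.44 m.
A = ½ × 3.73 × 1.62 = 3.0213 m².
Resultant F = γ·h_c·A = 11.68371 × 7.44 × 3.0213 = 262.632 kN.
I_c = b·h³/36 = 3.73 × 1.62³/36 = 0.440506 m⁴.
Centre of pressure: y_p = y_c + I_c/(y_c·A) = 7.44 + 0.440506/(7.44 × 3.0213) = 7.44 + 0.0195968 = 7.4596 m along the plane.

h_p = 7.46 m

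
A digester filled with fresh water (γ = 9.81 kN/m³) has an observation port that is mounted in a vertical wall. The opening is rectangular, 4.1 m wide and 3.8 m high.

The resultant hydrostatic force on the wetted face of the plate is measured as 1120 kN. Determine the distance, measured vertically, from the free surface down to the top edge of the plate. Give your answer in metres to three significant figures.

d_top ≈ 5.43 m

γ = 9.81 kN/m³.
A = 4.1 × 3.8 = 15.58 m².
From F = γ·h_c·A, the centroid depth is h_c = 1120/(9.81 × 15.58) = 7.32793 m.
The centroid lies 3.8/2 = 1.9 m below the top edge, so the top edge sits at h_top = 7.32793 − 1.9 = 5.42793 m below the surface.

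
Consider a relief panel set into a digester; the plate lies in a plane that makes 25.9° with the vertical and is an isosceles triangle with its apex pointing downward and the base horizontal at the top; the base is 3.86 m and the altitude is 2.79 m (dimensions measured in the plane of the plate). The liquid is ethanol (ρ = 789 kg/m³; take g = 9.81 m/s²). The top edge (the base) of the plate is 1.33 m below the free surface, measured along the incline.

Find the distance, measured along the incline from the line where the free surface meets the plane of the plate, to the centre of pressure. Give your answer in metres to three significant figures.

y_p = 2.45 m

γ = ρg = 789 × 9.81 / 1000 = 7.74009 kN/m³.
The plate makes 25.9° with the vertical, i.e. θ = 90° − 25.9° = 64.1° to the horizontal. Measuring y along the incline from the free-surface line, vertical depth h = y·sinθ with sinθ = 0.899558.
With the apex down, the centroid sits h/3 = 2.79/3 = 0.93 m below the base (the top edge), so y_c = 1.33 + 0.93 = 2.26 m and h_c = 2.26 × 0.899558 = 2.033 m.
A = ½ × 3.86 × 2.79 = 5.3847 m².
Resultant F = γ·h_c·A = 7.74009 × 2.033 × 5.3847 = 84.7315 kN.
I_c = b·h³/36 = 3.86 × 2.79³/36 = 2.32861 m⁴.
Centre of pressure: y_p = y_c + I_c/(y_c·A) = 2.26 + 2.32861/(2.26 × 5.3847) = 2.26 + 0.191349 = 2.45135 m along the plane.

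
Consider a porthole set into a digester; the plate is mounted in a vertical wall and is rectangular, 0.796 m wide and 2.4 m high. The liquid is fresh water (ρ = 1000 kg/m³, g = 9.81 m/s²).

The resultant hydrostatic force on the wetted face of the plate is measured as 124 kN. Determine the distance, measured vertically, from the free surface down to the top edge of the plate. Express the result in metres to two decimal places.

γ = ρg = 1000 × 9.81 = 9810 N/m³ = 9.81 kN/m³.
A = 0.796 × 2.4 = 1.9104 m².
From F = γ·h_c·A, the centroid depth is h_c = 124/(9.81 × 1.9104) = 6.6165 m.
The centroid lies 2.4/2 = 1.2 m below the top edge, so the top edge sits at h_top = 6.6165 − 1.2 = 5.4165 m below the surface.

d_top ≈ 5.42 m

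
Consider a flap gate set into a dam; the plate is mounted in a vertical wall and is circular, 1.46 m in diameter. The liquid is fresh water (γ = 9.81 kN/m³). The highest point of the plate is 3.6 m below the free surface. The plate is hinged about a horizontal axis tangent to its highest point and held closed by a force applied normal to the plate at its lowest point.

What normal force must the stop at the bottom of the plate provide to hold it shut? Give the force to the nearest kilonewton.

γ = 9.81 kN/m³.
The centroid is at the centre, 0.73 m below the top of the plate, so the centroid depth is h_c = 3.6 + 0.73 = 4.33 m.
A = π(0.73)² = 1.67415 m².
Resultant F = γ·h_c·A = 9.81 × 4.33 × 1.67415 = 71.1134 kN.
I_c = πr⁴/4 = π × 0.73⁴/4 = 0.223039 m⁴.
Centre of pressure: y_p = y_c + I_c/(y_c·A) = 4.33 + 0.223039/(4.33 × 1.67415) = 4.33 + 0.0307679 = 4.36077 m along the plane.
The resultant acts 0.73 + 0.0307679 = 0.760768 m (along the plate) below the hinge at the top edge, so the moment about the hinge is M = F × 0.760768 = 71.1134 × 0.760768 = 54.1008 kN·m.
A normal force at the bottom, 1.46 m from the hinge, must supply this moment: P = 54.1008/1.46 = 37.0553 kN.

P ≈ 37 kN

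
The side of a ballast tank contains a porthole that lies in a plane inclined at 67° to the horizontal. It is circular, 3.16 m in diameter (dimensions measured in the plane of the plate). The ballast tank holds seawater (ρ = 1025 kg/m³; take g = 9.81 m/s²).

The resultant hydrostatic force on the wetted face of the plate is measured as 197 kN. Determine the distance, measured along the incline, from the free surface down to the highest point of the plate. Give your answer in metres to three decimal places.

y_top ≈ 1.134 m

γ = ρg = 1025 × 9.81 / 1000 = 10.05525 kN/m³.
A = π(1.58)² = 7.84267 m².
From F = γ·h_c·A, the centroid depth is h_c = 197/(10.05525 × 7.84267) = 2.4981 m.
Let θ = 67° be the plate's angle to the horizontal; measure y along the incline from where the plane meets the free surface. Vertical depth h = y·sinθ with sinθ = 0.920505.
Along the incline, y_c = h_c/sinθ = 2.4981/0.920505 = 2.71384 m.
The centroid is at the centre, 1.58 m below the top of the plate, so the highest point sits at y_top = 2.71384 − 1.58 = 1.13384 m along the incline.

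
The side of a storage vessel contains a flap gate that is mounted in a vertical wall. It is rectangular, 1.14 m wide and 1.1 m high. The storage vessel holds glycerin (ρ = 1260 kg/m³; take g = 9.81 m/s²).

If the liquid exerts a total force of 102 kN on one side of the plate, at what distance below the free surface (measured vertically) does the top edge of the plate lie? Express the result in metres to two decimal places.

γ = ρg = 1260 × 9.81 / 1000 = 12.3606 kN/m³.
A = 1.14 × 1.1 = 1.254 m².
From F = γ·h_c·A, the centroid depth is h_c = 102/(12.3606 × 1.254) = 6.58056 m.
The centroid lies 1.1/2 = 0.55 m below the top edge, so the top edge sits at h_top = 6.58056 − 0.55 = 6.03056 m below the surface.

d_top ≈ 6.03 m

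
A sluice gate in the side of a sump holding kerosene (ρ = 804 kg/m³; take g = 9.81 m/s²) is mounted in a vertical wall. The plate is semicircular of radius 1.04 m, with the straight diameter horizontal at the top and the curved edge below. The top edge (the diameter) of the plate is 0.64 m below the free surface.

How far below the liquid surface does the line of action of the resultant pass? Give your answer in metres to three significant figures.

γ = ρg = 804 × 9.81 / 1000 = 7.88724 kN/m³.
The centroid of a semicircle lies 4r/(3π) = 0.44139 m from the diameter, here below the top edge, so the centroid depth is h_c = 0.64 + 0.44139 = 1.08139 m.
A = πr²/2 = π × 1.04²/2 = 1.69897 m².
Resultant F = γ·h_c·A = 7.88724 × 1.08139 × 1.69897 = 14.4908 kN.
I_c = (π/8 − 8/(9π))·r⁴ = 0.109757 × 1.04⁴ = 0.1284 m⁴.
Centre of pressure: y_p = y_c + I_c/(y_c·A) = 1.08139 + 0.1284/(1.08139 × 1.69897) = 1.08139 + 0.0698871 = 1.15128 m along the plane.

h_p = 1.15 m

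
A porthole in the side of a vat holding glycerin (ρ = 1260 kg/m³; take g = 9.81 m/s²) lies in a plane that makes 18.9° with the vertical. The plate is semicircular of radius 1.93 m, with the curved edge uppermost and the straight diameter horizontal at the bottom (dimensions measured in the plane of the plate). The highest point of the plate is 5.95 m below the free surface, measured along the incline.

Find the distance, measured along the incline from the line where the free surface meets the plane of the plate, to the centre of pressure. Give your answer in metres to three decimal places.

γ = ρg = 1260 × 9.81 / 1000 = 12.3606 kN/m³.
The plate makes 18.9° with the vertical, i.e. θ = 90° − 18.9° = 71.1° to the horizontal. Measuring y along the incline from the free-surface line, vertical depth h = y·sinθ with sinθ = 0.946085.
The centroid lies 4r/(3π) = 0.819117 m above the diameter, so r − 4r/(3π) = 1.93 − 0.819117 = 1.11088 m below the topmost point, so y_c = 5.95 + 1.11088 = 7.06088 m and h_c = 7.06088 × 0.946085 = 6.68019 m.
A = πr²/2 = π × 1.93²/2 = 5.85106 m².
Resultant F = γ·h_c·A = 12.3606 × 6.68019 × 5.85106 = 483.129 kN.
I_c = (π/8 − 8/(9π))·r⁴ = 0.109757 × 1.93⁴ = 1.52287 m⁴.
Centre of pressure: y_p = y_c + I_c/(y_c·A) = 7.06088 + 1.52287/(7.06088 × 5.85106) = 7.06088 + 0.0368612 = 7.09774 m along the plane.

y_p = 7.098 m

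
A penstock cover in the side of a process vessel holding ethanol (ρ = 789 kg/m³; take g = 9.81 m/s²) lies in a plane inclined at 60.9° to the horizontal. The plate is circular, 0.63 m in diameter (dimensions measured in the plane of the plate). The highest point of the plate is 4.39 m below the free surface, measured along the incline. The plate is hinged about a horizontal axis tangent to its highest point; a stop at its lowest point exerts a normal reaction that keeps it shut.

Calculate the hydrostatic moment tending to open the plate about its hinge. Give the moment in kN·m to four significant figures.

M ≈ 3.177 kN·m

γ = ρg = 789 × 9.81 / 1000 = 7.74009 kN/m³.
Let θ = 60.9° be the plate's angle to the horizontal; measure y along the incline from where the plane meets the free surface. Vertical depth h = y·sinθ with sinθ = 0.873772.
The centroid is at the centre, 0.315 m below the top of the plate, so y_c = 4.39 + 0.315 = 4.705 m and h_c = 4.705 × 0.873772 = 4.1111 m.
A = π(0.315)² = 0.311725 m².
Resultant F = γ·h_c·A = 7.74009 × 4.1111 × 0.311725 = 9.91918 kN.
I_c = πr⁴/4 = π × 0.315⁴/4 = 0.00773272 m⁴.
Centre of pressure: y_p = y_c + I_c/(y_c·A) = 4.705 + 0.00773272/(4.705 × 0.311725) = 4.705 + 0.00527231 = 4.71027 m along the plane.
The resultant acts 0.315 + 0.00527231 = 0.320272 m (along the plate) below the hinge at the top edge, so the moment about the hinge is M = F × 0.320272 = 9.91918 × 0.320272 = 3.17684 kN·m.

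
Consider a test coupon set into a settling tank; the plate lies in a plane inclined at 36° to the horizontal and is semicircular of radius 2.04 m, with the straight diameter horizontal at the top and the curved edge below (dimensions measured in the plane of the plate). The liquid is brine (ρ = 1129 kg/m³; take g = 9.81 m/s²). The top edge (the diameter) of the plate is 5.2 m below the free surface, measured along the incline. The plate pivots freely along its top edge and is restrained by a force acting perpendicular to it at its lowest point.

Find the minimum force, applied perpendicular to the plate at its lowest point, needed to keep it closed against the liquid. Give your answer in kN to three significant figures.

P ≈ 116 kN

γ = ρg = 1129 × 9.81 / 1000 = 11.07549 kN/m³.
Let θ = 36° be the plate's angle to the horizontal; measure y along the incline from where the plane meets the free surface. Vertical depth h = y·sinθ with sinθ = 0.587785.
The centroid of a semicircle lies 4r/(3π) = 0.865803 m from the diameter, here below the top edge, so y_c = 5.2 + 0.865803 = 6.0658 m and h_c = 6.0658 × 0.587785 = 3.56539 m.
A = πr²/2 = π × 2.04²/2 = 6.53703 m².
Resultant F = γ·h_c·A = 11.07549 × 3.56539 × 6.53703 = 258.137 kN.
I_c = (π/8 − 8/(9π))·r⁴ = 0.109757 × 2.04⁴ = 1.90087 m⁴.
Centre of pressure: y_p = y_c + I_c/(y_c·A) = 6.0658 + 1.90087/(6.0658 × 6.53703) = 6.0658 + 0.0479384 = 6.11374 m along the plane.
The resultant acts 0.865803 + 0.0479384 = 0.913741 m (along the plate) below the hinge at the top edge, so the moment about the hinge is M = F × 0.913741 = 258.137 × 0.913741 = 235.87 kN·m.
A normal force at the bottom, 2.04 m from the hinge, must supply this moment: P = 235.87/2.04 = 115.623 kN.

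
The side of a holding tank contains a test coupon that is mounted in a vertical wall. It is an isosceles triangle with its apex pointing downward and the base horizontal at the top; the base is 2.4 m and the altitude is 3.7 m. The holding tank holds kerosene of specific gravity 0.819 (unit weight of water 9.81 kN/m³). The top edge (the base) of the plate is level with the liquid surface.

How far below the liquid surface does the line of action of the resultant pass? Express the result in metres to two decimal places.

γ = 0.819 × 9.81 = 8.03439 kN/m³.
With the apex down, the centroid sits h/3 = 3.7/3 = 1.23333 m below the base (the top edge), so the centroid depth is h_c = 1.23333 m.
A = ½ × 2.4 × 3.7 = 4.44 m².
Resultant F = γ·h_c·A = 8.03439 × 1.23333 × 4.44 = 43.9962 kN.
I_c = b·h³/36 = 2.4 × 3.7³/36 = 3.37687 m⁴.
Centre of pressure: y_p = y_c + I_c/(y_c·A) = 1.23333 + 3.37687/(1.23333 × 4.44) = 1.23333 + 0.616669 = 1.85 m along the plane.

h_p = 1.85 m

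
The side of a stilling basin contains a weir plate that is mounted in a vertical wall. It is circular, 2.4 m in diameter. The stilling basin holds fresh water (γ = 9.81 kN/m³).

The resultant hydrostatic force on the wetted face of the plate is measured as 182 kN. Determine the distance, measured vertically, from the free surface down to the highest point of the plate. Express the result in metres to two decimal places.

γ = 9.81 kN/m³.
A = π(1.2)² = 4.52389 m².
From F = γ·h_c·A, the centroid depth is h_c = 182/(9.81 × 4.52389) = 4.10101 m.
The centroid is at the centre, 1.2 m below the top of the plate, so the highest point sits at h_top = 4.10101 − 1.2 = 2.90101 m below the surface.

d_top ≈ 2.90 m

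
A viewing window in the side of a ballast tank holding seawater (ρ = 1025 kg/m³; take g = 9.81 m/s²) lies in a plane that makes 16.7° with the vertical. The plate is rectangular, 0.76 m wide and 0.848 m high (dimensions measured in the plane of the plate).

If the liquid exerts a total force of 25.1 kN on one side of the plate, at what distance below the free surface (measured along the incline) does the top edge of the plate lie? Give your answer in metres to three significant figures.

y_top ≈ 3.62 m

γ = ρg = 1025 × 9.81 / 1000 = 10.05525 kN/m³.
A = 0.76 × 0.848 = 0.64448 m².
From F = γ·h_c·A, the centroid depth is h_c = 25.1/(10.05525 × 0.64448) = 3.87321 m.
The plate makes 16.7° with the vertical, i.e. θ = 90° − 16.7° = 73.3° to the horizontal. Measuring y along the incline from the free-surface line, vertical depth h = y·sinθ with sinθ = 0.957822.
Along the incline, y_c = h_c/sinθ = 3.87321/0.957822 = 4.04377 m.
The centroid lies 0.848/2 = 0.424 m below the top edge, so the top edge sits at y_top = 4.04377 − 0.424 = 3.61977 m along the incline.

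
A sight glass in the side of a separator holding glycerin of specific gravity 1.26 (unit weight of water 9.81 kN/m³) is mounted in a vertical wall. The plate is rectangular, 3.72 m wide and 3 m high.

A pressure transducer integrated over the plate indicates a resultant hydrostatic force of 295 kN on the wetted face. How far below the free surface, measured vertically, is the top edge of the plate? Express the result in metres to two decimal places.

d_top ≈ 0.64 m

γ = 1.26 × 9.81 = 12.3606 kN/m³.
A = 3.72 × 3 = 11.16 m².
From F = γ·h_c·A, the centroid depth is h_c = 295/(12.3606 × 11.16) = 2.13854 m.
The centroid lies 3/2 = 1.5 m below the top edge, so the top edge sits at h_top = 2.13854 − 1.5 = 0.63854 m below the surface.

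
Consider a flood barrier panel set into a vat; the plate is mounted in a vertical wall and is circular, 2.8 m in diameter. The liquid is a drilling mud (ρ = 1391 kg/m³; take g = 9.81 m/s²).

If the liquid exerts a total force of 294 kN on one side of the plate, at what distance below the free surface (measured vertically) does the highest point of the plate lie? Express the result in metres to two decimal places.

γ = ρg = 1391 × 9.81 / 1000 = 13.64571 kN/m³.
A = π(1.4)² = 6.15752 m².
From F = γ·h_c·A, the centroid depth is h_c = 294/(13.64571 × 6.15752) = 3.49901 m.
The centroid is at the centre, 1.4 m below the top of the plate, so the highest point sits at h_top = 3.49901 − 1.4 = 2.09901 m below the surface.

d_top ≈ 2.10 m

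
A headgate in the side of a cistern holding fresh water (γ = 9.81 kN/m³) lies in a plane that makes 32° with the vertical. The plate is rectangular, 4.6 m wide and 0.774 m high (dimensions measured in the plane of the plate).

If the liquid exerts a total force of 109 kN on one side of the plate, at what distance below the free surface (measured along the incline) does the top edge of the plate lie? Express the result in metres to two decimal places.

y_top ≈ 3.29 m

γ = 9.81 kN/m³.
A = 4.6 × 0.774 = 3.5604 m².
From F = γ·h_c·A, the centroid depth is h_c = 109/(9.81 × 3.5604) = 3.12075 m.
The plate makes 32° with the vertical, i.e. θ = 90° − 32° = 58° to the horizontal. Measuring y along the incline from the free-surface line, vertical depth h = y·sinθ with sinθ = 0.848048.
Along the incline, y_c = h_c/sinθ = 3.12075/0.848048 = 3.67992 m.
The centroid lies 0.774/2 = 0.387 m below the top edge, so the top edge sits at y_top = 3.67992 − 0.387 = 3.29292 m along the incline.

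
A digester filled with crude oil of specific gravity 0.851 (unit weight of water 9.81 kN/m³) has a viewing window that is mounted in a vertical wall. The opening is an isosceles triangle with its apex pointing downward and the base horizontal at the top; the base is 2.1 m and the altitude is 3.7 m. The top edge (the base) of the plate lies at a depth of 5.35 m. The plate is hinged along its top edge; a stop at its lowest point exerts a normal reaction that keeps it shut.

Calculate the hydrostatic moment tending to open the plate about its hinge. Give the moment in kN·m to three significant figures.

γ = 0.851 × 9.81 = 8.34831 kN/m³.
With the apex down, the centroid sits h/3 = 3.7/3 = 1.23333 m below the base (the top edge), so the centroid depth is h_c = 5.35 + 1.23333 = 6.58333 m.
A = ½ × 2.1 × 3.7 = 3.885 m².
Resultant F = γ·h_c·A = 8.34831 × 6.58333 × 3.885 = 213.518 kN.
I_c = b·h³/36 = 2.1 × 3.7³/36 = 2.95476 m⁴.
Centre of pressure: y_p = y_c + I_c/(y_c·A) = 6.58333 + 2.95476/(6.58333 × 3.885) = 6.58333 + 0.115528 = 6.69886 m along the plane.
The resultant acts 1.23333 + 0.115528 = 1.34886 m (along the plate) below the hinge at the top edge, so the moment about the hinge is M = F × 1.34886 = 213.518 × 1.34886 = 288.006 kN·m.

M ≈ 288 kN·m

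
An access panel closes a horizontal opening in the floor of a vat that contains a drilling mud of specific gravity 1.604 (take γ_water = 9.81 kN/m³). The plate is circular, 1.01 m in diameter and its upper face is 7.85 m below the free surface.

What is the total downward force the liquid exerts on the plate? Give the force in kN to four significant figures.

γ = 1.604 × 9.81 = 15.73524 kN/m³.
The plate is horizontal, so pressure is uniform at p = γ·h = 15.73524 × 7.85 = 123.522 kN/m².
A = π(0.505)² = 0.801185 m².
F = p·A = 123.522 × 0.801185 = 98.964 kN.

F ≈ 98.96 kN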